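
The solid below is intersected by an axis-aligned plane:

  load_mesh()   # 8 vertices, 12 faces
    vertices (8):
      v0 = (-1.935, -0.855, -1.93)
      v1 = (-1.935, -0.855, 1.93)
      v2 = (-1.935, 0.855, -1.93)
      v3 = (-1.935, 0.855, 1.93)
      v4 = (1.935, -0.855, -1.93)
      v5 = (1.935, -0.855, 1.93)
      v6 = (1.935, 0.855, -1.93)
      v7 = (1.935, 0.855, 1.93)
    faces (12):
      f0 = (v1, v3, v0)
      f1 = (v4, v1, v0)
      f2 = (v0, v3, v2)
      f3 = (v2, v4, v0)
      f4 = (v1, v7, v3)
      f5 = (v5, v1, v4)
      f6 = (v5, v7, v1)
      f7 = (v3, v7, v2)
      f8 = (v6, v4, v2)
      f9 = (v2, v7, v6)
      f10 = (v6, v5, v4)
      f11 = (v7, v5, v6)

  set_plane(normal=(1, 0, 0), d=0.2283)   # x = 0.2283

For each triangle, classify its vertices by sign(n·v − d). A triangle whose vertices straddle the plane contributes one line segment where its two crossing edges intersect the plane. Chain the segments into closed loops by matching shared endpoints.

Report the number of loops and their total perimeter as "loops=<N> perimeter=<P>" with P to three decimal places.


loops=1 perimeter=11.140

Straddling triangles (8 of 12):
  (v4,v1,v0) [+--] → (0.2283, -0.855, -0.22771)–(0.2283, -0.855, -1.93)  len=1.7023
  (v2,v4,v0) [-+-] → (0.2283, -0.100877, -1.93)–(0.2283, -0.855, -1.93)  len=0.7541
  (v1,v7,v3) [-+-] → (0.2283, 0.100877, 1.93)–(0.2283, 0.855, 1.93)  len=0.7541
  (v5,v1,v4) [+-+] → (0.2283, -0.855, 1.93)–(0.2283, -0.855, -0.22771)  len=2.1577
  (v5,v7,v1) [++-] → (0.2283, 0.100877, 1.93)–(0.2283, -0.855, 1.93)  len=0.9559
  (v3,v7,v2) [-+-] → (0.2283, 0.855, 1.93)–(0.2283, 0.855, 0.22771)  len=1.7023
  (v6,v4,v2) [++-] → (0.2283, -0.100877, -1.93)–(0.2283, 0.855, -1.93)  len=0.9559
  (v2,v7,v6) [-++] → (0.2283, 0.855, 0.22771)–(0.2283, 0.855, -1.93)  len=2.1577

Chained into 1 loop(s):
  loop 1: 8 segments, perimeter = 11.1400
Total perimeter = 11.140


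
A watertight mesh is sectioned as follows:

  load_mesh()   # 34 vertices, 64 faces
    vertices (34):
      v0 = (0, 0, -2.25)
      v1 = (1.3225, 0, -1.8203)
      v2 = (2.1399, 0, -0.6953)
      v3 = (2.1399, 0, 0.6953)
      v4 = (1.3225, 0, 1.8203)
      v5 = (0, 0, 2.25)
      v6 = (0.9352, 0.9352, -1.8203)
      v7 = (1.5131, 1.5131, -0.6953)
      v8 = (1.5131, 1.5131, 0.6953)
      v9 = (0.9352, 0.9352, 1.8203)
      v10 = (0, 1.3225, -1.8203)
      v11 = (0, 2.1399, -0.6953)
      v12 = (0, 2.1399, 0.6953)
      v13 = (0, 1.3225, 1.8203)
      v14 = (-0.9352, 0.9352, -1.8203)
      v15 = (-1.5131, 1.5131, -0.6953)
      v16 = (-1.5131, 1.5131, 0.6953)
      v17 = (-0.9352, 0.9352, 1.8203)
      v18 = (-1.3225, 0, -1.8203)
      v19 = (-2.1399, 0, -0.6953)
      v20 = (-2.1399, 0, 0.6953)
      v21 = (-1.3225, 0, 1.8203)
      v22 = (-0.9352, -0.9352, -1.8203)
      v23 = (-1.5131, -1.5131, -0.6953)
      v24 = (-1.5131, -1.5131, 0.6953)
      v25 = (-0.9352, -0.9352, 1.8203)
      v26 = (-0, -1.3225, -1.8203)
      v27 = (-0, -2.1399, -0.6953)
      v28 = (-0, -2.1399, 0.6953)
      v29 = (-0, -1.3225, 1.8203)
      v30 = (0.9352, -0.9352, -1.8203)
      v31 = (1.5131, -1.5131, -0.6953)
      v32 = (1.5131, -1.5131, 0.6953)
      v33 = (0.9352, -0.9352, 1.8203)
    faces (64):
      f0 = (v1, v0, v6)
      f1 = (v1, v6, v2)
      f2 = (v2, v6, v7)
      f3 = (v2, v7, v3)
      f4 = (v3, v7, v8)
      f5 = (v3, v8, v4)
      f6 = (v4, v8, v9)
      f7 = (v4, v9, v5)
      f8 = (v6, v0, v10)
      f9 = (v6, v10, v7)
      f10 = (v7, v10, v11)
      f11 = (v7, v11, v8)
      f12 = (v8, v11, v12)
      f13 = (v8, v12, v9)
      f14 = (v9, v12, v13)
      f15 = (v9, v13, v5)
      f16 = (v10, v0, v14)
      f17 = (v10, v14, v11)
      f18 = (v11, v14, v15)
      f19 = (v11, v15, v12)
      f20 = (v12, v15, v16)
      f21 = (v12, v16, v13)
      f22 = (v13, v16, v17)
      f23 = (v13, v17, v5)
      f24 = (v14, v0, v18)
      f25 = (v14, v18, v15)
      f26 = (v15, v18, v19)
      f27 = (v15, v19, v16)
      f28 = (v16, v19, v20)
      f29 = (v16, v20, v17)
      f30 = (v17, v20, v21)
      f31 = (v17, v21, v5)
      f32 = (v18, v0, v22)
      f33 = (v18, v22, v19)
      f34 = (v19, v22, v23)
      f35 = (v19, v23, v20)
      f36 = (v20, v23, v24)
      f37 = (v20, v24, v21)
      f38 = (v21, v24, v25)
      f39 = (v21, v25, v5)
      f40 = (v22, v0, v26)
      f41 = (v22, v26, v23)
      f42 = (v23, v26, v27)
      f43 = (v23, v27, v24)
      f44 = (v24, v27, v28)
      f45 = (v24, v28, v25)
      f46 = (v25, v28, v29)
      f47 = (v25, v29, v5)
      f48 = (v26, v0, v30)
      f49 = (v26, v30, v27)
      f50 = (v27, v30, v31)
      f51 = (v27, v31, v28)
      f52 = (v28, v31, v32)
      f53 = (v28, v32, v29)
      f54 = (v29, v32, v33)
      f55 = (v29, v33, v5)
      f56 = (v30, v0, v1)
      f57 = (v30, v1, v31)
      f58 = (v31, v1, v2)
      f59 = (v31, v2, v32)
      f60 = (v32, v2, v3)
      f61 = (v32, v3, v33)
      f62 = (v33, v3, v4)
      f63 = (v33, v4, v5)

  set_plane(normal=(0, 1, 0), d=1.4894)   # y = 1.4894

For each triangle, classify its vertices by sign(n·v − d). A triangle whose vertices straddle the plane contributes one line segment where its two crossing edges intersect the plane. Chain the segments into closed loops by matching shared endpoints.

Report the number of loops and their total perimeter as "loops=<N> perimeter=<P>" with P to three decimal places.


loops=1 perimeter=9.867

Straddling triangles (18 of 64):
  (v2,v6,v7) [--+] → (1.4894, 1.4894, -0.741437)–(1.52292, 1.4894, -0.6953)  len=0.0570
  (v2,v7,v3) [-+-] → (1.52292, 1.4894, -0.6953)–(1.52292, 1.4894, -0.673519)  len=0.0218
  (v3,v7,v8) [-++] → (1.52292, 1.4894, -0.673519)–(1.52292, 1.4894, 0.6953)  len=1.3688
  (v3,v8,v4) [-+-] → (1.52292, 1.4894, 0.6953)–(1.51011, 1.4894, 0.712921)  len=0.0218
  (v4,v8,v9) [-+-] → (1.51011, 1.4894, 0.712921)–(1.4894, 1.4894, 0.741437)  len=0.0352
  (v6,v10,v7) [--+] → (1.32495, 1.4894, -0.835187)–(1.4894, 1.4894, -0.741437)  len=0.1893
  (v7,v10,v11) [+-+] → (1.32495, 1.4894, -0.835187)–(0, 1.4894, -1.59059)  len=1.5252
  (v8,v12,v9) [++-] → (0.504979, 1.4894, 1.30276)–(1.4894, 1.4894, 0.741437)  len=1.1332
  (v9,v12,v13) [-+-] → (0.504979, 1.4894, 1.30276)–(0, 1.4894, 1.59059)  len=0.5812
  (v10,v14,v11) [--+] → (-0.504979, 1.4894, -1.30276)–(0, 1.4894, -1.59059)  len=0.5812
  (v11,v14,v15) [+-+] → (-0.504979, 1.4894, -1.30276)–(-1.4894, 1.4894, -0.741437)  len=1.1332
  (v12,v16,v13) [++-] → (-1.32495, 1.4894, 0.835187)–(0, 1.4894, 1.59059)  len=1.5252
  (v13,v16,v17) [-+-] → (-1.32495, 1.4894, 0.835187)–(-1.4894, 1.4894, 0.741437)  len=0.1893
  (v14,v18,v15) [--+] → (-1.51011, 1.4894, -0.712921)–(-1.4894, 1.4894, -0.741437)  len=0.0352
  (v15,v18,v19) [+--] → (-1.51011, 1.4894, -0.712921)–(-1.52292, 1.4894, -0.6953)  len=0.0218
  (v15,v19,v16) [+-+] → (-1.52292, 1.4894, -0.6953)–(-1.52292, 1.4894, 0.673519)  len=1.3688
  (v16,v19,v20) [+--] → (-1.52292, 1.4894, 0.673519)–(-1.52292, 1.4894, 0.6953)  len=0.0218
  (v16,v20,v17) [+--] → (-1.52292, 1.4894, 0.6953)–(-1.4894, 1.4894, 0.741437)  len=0.0570

Chained into 1 loop(s):
  loop 1: 18 segments, perimeter = 9.8672
Total perimeter = 9.867


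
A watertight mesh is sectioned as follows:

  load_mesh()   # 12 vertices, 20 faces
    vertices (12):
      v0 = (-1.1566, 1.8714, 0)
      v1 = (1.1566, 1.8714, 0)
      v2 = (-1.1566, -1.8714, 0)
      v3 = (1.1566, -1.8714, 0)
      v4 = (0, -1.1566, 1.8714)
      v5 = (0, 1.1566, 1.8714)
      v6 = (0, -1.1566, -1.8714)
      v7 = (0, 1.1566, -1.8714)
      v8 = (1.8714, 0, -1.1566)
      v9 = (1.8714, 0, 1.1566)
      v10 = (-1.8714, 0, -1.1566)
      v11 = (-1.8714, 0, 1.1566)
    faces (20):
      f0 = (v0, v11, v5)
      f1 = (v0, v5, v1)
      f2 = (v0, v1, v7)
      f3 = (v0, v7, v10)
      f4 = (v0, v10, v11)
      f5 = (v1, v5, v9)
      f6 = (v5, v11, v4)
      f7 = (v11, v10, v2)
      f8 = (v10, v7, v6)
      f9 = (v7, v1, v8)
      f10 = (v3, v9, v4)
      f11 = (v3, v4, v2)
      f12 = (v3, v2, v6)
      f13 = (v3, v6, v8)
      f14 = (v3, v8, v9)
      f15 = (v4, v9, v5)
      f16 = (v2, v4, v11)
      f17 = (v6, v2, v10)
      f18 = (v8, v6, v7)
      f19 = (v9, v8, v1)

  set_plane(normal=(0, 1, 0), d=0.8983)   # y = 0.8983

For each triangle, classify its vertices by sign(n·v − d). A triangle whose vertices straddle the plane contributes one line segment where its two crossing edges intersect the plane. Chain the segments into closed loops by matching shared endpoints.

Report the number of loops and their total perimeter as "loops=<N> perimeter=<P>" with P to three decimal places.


Straddling triangles (10 of 20):
  (v0,v11,v5) [+-+] → (-1.52829, 0.8983, 0.601415)–(-0.417934, 0.8983, 1.71177)  len=1.5703
  (v0,v7,v10) [++-] → (-0.417934, 0.8983, -1.71177)–(-1.52829, 0.8983, -0.601415)  len=1.5703
  (v0,v10,v11) [+--] → (-1.52829, 0.8983, -0.601415)–(-1.52829, 0.8983, 0.601415)  len=1.2028
  (v1,v5,v9) [++-] → (0.417934, 0.8983, 1.71177)–(1.52829, 0.8983, 0.601415)  len=1.5703
  (v5,v11,v4) [+--] → (-0.417934, 0.8983, 1.71177)–(0, 0.8983, 1.8714)  len=0.4474
  (v10,v7,v6) [-+-] → (-0.417934, 0.8983, -1.71177)–(0, 0.8983, -1.8714)  len=0.4474
  (v7,v1,v8) [++-] → (1.52829, 0.8983, -0.601415)–(0.417934, 0.8983, -1.71177)  len=1.5703
  (v4,v9,v5) [--+] → (0.417934, 0.8983, 1.71177)–(0, 0.8983, 1.8714)  len=0.4474
  (v8,v6,v7) [--+] → (0, 0.8983, -1.8714)–(0.417934, 0.8983, -1.71177)  len=0.4474
  (v9,v8,v1) [--+] → (1.52829, 0.8983, -0.601415)–(1.52829, 0.8983, 0.601415)  len=1.2028

Chained into 1 loop(s):
  loop 1: 10 segments, perimeter = 10.4763
Total perimeter = 10.476

loops=1 perimeter=10.476


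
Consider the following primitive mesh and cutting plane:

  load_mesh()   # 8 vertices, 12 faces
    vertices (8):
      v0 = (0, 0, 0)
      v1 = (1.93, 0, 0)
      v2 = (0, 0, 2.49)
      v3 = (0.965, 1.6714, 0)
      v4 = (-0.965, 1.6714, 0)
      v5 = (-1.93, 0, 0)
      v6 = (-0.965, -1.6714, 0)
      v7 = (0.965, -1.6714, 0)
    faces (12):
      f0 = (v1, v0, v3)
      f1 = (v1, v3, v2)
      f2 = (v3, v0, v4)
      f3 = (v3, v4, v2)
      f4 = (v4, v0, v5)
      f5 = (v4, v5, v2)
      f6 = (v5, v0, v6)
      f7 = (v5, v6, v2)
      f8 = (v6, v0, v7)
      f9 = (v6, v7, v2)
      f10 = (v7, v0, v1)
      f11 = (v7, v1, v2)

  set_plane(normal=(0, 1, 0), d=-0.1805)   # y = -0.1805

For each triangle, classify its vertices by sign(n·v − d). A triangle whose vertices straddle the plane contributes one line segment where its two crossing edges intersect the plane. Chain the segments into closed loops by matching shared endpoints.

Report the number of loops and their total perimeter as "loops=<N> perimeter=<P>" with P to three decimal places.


loops=1 perimeter=9.480

Straddling triangles (6 of 12):
  (v5,v0,v6) [++-] → (-0.104214, -0.1805, 0)–(-1.82579, -0.1805, 0)  len=1.7216
  (v5,v6,v2) [+-+] → (-1.82579, -0.1805, 0)–(-0.104214, -0.1805, 2.2211)  len=2.8102
  (v6,v0,v7) [-+-] → (-0.104214, -0.1805, 0)–(0.104214, -0.1805, 0)  len=0.2084
  (v6,v7,v2) [--+] → (0.104214, -0.1805, 2.2211)–(-0.104214, -0.1805, 2.2211)  len=0.2084
  (v7,v0,v1) [-++] → (0.104214, -0.1805, 0)–(1.82579, -0.1805, 0)  len=1.7216
  (v7,v1,v2) [-++] → (1.82579, -0.1805, 0)–(0.104214, -0.1805, 2.2211)  len=2.8102

Chained into 1 loop(s):
  loop 1: 6 segments, perimeter = 9.4804
Total perimeter = 9.480


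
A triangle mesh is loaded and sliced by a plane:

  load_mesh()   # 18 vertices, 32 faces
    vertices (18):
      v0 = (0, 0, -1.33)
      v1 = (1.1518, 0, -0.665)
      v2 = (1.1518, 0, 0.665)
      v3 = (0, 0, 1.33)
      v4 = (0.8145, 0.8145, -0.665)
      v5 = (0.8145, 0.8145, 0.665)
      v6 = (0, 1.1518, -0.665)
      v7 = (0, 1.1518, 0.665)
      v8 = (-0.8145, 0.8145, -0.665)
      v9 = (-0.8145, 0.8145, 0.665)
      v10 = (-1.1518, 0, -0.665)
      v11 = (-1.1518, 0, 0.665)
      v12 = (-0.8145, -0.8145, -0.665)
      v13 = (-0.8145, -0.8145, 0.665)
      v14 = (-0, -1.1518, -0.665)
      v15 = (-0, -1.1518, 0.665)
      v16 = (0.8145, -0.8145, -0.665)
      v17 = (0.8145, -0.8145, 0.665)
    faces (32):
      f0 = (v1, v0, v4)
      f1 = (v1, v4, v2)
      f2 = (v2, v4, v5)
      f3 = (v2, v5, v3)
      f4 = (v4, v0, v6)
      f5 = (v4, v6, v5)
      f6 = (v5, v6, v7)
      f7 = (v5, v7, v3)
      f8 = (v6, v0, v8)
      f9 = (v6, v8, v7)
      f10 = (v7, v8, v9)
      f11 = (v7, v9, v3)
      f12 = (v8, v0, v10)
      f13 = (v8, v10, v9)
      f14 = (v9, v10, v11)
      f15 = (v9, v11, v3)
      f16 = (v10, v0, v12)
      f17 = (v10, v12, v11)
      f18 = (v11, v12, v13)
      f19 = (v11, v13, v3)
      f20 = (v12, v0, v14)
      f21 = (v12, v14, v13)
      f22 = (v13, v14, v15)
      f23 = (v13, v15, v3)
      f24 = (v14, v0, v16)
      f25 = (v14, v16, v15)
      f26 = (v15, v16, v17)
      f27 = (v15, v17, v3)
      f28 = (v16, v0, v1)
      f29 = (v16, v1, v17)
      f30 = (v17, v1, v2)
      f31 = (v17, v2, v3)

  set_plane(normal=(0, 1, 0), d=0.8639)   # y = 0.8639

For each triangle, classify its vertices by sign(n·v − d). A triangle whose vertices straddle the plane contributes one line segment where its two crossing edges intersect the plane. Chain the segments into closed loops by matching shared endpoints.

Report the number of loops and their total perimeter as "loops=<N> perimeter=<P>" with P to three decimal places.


loops=1 perimeter=5.519

Straddling triangles (8 of 32):
  (v4,v0,v6) [--+] → (0, 0.8639, -0.831221)–(0.695211, 0.8639, -0.665)  len=0.7148
  (v4,v6,v5) [-+-] → (0.695211, 0.8639, -0.665)–(0.695211, 0.8639, 0.470212)  len=1.1352
  (v5,v6,v7) [-++] → (0.695211, 0.8639, 0.470212)–(0.695211, 0.8639, 0.665)  len=0.1948
  (v5,v7,v3) [-+-] → (0.695211, 0.8639, 0.665)–(0, 0.8639, 0.831221)  len=0.7148
  (v6,v0,v8) [+--] → (0, 0.8639, -0.831221)–(-0.695211, 0.8639, -0.665)  len=0.7148
  (v6,v8,v7) [+-+] → (-0.695211, 0.8639, -0.665)–(-0.695211, 0.8639, -0.470212)  len=0.1948
  (v7,v8,v9) [+--] → (-0.695211, 0.8639, -0.470212)–(-0.695211, 0.8639, 0.665)  len=1.1352
  (v7,v9,v3) [+--] → (-0.695211, 0.8639, 0.665)–(0, 0.8639, 0.831221)  len=0.7148

Chained into 1 loop(s):
  loop 1: 8 segments, perimeter = 5.5192
Total perimeter = 5.519


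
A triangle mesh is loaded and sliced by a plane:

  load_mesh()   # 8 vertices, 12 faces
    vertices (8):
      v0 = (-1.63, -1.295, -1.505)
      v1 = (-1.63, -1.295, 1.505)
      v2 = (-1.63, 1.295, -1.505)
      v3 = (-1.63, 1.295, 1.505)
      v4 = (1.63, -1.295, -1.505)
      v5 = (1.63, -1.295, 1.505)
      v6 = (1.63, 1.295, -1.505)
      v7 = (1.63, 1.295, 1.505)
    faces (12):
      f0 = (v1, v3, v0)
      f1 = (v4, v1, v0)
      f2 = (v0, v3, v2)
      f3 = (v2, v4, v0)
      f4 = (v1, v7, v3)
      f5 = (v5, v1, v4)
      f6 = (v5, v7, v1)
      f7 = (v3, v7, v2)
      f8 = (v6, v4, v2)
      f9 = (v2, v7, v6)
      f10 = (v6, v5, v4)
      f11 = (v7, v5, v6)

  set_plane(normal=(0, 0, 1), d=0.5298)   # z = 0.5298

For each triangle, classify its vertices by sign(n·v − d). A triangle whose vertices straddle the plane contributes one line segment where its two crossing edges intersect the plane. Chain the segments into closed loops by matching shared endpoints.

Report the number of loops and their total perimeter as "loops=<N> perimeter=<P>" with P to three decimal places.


loops=1 perimeter=11.700

Straddling triangles (8 of 12):
  (v1,v3,v0) [++-] → (-1.63, 0.455874, 0.5298)–(-1.63, -1.295, 0.5298)  len=1.7509
  (v4,v1,v0) [-+-] → (-0.573803, -1.295, 0.5298)–(-1.63, -1.295, 0.5298)  len=1.0562
  (v0,v3,v2) [-+-] → (-1.63, 0.455874, 0.5298)–(-1.63, 1.295, 0.5298)  len=0.8391
  (v5,v1,v4) [++-] → (-0.573803, -1.295, 0.5298)–(1.63, -1.295, 0.5298)  len=2.2038
  (v3,v7,v2) [++-] → (0.573803, 1.295, 0.5298)–(-1.63, 1.295, 0.5298)  len=2.2038
  (v2,v7,v6) [-+-] → (0.573803, 1.295, 0.5298)–(1.63, 1.295, 0.5298)  len=1.0562
  (v6,v5,v4) [-+-] → (1.63, -0.455874, 0.5298)–(1.63, -1.295, 0.5298)  len=0.8391
  (v7,v5,v6) [++-] → (1.63, -0.455874, 0.5298)–(1.63, 1.295, 0.5298)  len=1.7509

Chained into 1 loop(s):
  loop 1: 8 segments, perimeter = 11.7000
Total perimeter = 11.700


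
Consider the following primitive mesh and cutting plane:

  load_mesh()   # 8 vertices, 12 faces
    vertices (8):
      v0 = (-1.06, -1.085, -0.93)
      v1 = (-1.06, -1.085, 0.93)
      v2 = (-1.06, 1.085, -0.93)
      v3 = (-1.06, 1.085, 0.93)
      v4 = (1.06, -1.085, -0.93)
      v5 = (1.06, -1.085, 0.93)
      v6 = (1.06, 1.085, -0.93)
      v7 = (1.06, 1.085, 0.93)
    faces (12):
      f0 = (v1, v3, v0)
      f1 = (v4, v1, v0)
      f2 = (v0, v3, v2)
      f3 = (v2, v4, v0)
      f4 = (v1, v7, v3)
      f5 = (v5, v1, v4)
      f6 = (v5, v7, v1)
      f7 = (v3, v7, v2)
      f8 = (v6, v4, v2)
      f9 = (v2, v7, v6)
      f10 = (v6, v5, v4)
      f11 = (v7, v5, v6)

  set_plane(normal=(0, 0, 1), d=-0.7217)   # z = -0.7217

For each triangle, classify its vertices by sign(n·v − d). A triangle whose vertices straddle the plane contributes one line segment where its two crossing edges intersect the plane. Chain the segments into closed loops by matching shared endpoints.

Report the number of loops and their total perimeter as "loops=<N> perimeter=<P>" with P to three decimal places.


loops=1 perimeter=8.580

Straddling triangles (8 of 12):
  (v1,v3,v0) [++-] → (-1.06, -0.841983, -0.7217)–(-1.06, -1.085, -0.7217)  len=0.2430
  (v4,v1,v0) [-+-] → (0.822583, -1.085, -0.7217)–(-1.06, -1.085, -0.7217)  len=1.8826
  (v0,v3,v2) [-+-] → (-1.06, -0.841983, -0.7217)–(-1.06, 1.085, -0.7217)  len=1.9270
  (v5,v1,v4) [++-] → (0.822583, -1.085, -0.7217)–(1.06, -1.085, -0.7217)  len=0.2374
  (v3,v7,v2) [++-] → (-0.822583, 1.085, -0.7217)–(-1.06, 1.085, -0.7217)  len=0.2374
  (v2,v7,v6) [-+-] → (-0.822583, 1.085, -0.7217)–(1.06, 1.085, -0.7217)  len=1.8826
  (v6,v5,v4) [-+-] → (1.06, 0.841983, -0.7217)–(1.06, -1.085, -0.7217)  len=1.9270
  (v7,v5,v6) [++-] → (1.06, 0.841983, -0.7217)–(1.06, 1.085, -0.7217)  len=0.2430

Chained into 1 loop(s):
  loop 1: 8 segments, perimeter = 8.5800
Total perimeter = 8.580


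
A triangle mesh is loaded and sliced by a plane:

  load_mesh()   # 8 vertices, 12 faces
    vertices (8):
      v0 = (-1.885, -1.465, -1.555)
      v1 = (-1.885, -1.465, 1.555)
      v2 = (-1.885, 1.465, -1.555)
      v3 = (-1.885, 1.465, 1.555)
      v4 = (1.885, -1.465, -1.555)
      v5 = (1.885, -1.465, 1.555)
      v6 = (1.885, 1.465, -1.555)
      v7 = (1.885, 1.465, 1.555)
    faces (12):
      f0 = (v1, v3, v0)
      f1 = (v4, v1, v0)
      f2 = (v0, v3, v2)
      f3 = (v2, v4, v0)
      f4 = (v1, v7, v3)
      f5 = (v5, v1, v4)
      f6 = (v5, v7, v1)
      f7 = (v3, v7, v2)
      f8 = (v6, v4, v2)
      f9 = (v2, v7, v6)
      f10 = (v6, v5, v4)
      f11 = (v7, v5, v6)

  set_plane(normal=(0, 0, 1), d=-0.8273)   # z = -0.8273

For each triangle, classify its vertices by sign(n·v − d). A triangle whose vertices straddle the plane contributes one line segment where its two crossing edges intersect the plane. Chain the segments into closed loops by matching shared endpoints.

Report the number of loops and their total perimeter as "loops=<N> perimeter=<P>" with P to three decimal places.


Straddling triangles (8 of 12):
  (v1,v3,v0) [++-] → (-1.885, -0.779418, -0.8273)–(-1.885, -1.465, -0.8273)  len=0.6856
  (v4,v1,v0) [-+-] → (1.00287, -1.465, -0.8273)–(-1.885, -1.465, -0.8273)  len=2.8879
  (v0,v3,v2) [-+-] → (-1.885, -0.779418, -0.8273)–(-1.885, 1.465, -0.8273)  len=2.2444
  (v5,v1,v4) [++-] → (1.00287, -1.465, -0.8273)–(1.885, -1.465, -0.8273)  len=0.8821
  (v3,v7,v2) [++-] → (-1.00287, 1.465, -0.8273)–(-1.885, 1.465, -0.8273)  len=0.8821
  (v2,v7,v6) [-+-] → (-1.00287, 1.465, -0.8273)–(1.885, 1.465, -0.8273)  len=2.8879
  (v6,v5,v4) [-+-] → (1.885, 0.779418, -0.8273)–(1.885, -1.465, -0.8273)  len=2.2444
  (v7,v5,v6) [++-] → (1.885, 0.779418, -0.8273)–(1.885, 1.465, -0.8273)  len=0.6856

Chained into 1 loop(s):
  loop 1: 8 segments, perimeter = 13.4000
Total perimeter = 13.400

loops=1 perimeter=13.400


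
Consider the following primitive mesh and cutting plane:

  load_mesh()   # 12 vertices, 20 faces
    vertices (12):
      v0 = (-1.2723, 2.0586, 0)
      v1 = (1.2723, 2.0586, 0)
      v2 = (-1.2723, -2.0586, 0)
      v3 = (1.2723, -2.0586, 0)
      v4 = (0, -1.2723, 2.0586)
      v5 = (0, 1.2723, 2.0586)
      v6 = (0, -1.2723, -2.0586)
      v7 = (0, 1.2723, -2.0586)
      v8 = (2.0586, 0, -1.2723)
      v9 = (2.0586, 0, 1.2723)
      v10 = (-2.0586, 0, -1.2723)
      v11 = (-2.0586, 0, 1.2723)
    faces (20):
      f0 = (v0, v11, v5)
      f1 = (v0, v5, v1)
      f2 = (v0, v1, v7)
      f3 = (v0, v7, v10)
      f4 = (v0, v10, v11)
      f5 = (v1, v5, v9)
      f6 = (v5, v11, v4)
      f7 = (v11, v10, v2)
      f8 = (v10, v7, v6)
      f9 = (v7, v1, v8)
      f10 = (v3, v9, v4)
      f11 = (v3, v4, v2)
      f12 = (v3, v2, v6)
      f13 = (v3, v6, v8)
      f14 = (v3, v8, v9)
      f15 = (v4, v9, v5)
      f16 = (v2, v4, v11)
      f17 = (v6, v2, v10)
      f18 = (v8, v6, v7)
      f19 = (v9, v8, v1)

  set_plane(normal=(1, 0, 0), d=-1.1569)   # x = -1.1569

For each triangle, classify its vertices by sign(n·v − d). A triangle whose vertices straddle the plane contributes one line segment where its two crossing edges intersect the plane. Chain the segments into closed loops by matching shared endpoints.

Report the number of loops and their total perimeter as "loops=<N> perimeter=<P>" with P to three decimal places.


loops=1 perimeter=11.118

Straddling triangles (10 of 20):
  (v0,v11,v5) [--+] → (-1.1569, 0.557288, 1.61671)–(-1.1569, 1.98728, 0.186719)  len=2.0223
  (v0,v5,v1) [-++] → (-1.1569, 1.98728, 0.186719)–(-1.1569, 2.0586, 0)  len=0.1999
  (v0,v1,v7) [-++] → (-1.1569, 2.0586, 0)–(-1.1569, 1.98728, -0.186719)  len=0.1999
  (v0,v7,v10) [-+-] → (-1.1569, 1.98728, -0.186719)–(-1.1569, 0.557288, -1.61671)  len=2.0223
  (v5,v11,v4) [+-+] → (-1.1569, 0.557288, 1.61671)–(-1.1569, -0.557288, 1.61671)  len=1.1146
  (v10,v7,v6) [-++] → (-1.1569, 0.557288, -1.61671)–(-1.1569, -0.557288, -1.61671)  len=1.1146
  (v3,v4,v2) [++-] → (-1.1569, -1.98728, 0.186719)–(-1.1569, -2.0586, 0)  len=0.1999
  (v3,v2,v6) [+-+] → (-1.1569, -2.0586, 0)–(-1.1569, -1.98728, -0.186719)  len=0.1999
  (v2,v4,v11) [-+-] → (-1.1569, -1.98728, 0.186719)–(-1.1569, -0.557288, 1.61671)  len=2.0223
  (v6,v2,v10) [+--] → (-1.1569, -1.98728, -0.186719)–(-1.1569, -0.557288, -1.61671)  len=2.0223

Chained into 1 loop(s):
  loop 1: 10 segments, perimeter = 11.1179
Total perimeter = 11.118


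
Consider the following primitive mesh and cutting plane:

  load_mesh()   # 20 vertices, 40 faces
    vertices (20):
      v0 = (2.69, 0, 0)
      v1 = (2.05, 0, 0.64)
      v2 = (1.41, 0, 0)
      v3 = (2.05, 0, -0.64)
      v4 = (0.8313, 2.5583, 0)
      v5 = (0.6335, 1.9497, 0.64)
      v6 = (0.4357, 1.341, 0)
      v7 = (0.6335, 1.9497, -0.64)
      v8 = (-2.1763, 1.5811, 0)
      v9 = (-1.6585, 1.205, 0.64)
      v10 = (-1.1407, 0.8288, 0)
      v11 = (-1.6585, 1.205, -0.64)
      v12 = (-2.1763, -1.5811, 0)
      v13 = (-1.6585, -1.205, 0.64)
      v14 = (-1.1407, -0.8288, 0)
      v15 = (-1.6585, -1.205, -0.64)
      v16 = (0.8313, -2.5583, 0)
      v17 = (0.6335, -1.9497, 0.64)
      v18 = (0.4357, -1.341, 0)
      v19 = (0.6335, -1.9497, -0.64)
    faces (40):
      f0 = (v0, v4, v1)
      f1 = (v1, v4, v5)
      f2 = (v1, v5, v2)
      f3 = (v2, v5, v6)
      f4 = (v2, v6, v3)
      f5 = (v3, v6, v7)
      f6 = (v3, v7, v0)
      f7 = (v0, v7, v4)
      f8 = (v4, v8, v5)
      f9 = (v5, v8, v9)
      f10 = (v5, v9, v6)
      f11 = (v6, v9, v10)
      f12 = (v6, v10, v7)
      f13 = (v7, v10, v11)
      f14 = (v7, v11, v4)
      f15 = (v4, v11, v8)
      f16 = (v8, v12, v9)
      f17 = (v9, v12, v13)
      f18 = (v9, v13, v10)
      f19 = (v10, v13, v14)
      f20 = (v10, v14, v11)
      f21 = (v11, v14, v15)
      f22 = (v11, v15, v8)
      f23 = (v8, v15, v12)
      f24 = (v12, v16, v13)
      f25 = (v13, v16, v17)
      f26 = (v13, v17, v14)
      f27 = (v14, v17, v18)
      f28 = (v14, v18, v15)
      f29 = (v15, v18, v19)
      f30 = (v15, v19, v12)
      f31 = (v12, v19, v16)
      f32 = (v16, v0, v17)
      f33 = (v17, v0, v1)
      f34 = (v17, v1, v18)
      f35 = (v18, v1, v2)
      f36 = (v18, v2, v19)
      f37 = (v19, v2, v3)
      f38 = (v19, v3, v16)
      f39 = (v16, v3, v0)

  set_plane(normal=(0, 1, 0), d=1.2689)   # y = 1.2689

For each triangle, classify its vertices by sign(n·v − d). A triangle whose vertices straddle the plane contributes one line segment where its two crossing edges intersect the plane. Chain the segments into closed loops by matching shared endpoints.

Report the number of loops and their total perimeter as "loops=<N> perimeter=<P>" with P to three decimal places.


loops=2 perimeter=9.184

Straddling triangles (18 of 40):
  (v0,v4,v1) [-+-] → (1.7681, 1.2689, 0)–(1.44553, 1.2689, 0.322564)  len=0.4562
  (v1,v4,v5) [-++] → (1.44553, 1.2689, 0.322564)–(1.12812, 1.2689, 0.64)  len=0.4489
  (v1,v5,v2) [-+-] → (1.12812, 1.2689, 0.64)–(0.90464, 1.2689, 0.416524)  len=0.3160
  (v2,v5,v6) [-++] → (0.90464, 1.2689, 0.416524)–(0.488084, 1.2689, 0)  len=0.5891
  (v2,v6,v3) [-+-] → (0.488084, 1.2689, 0)–(0.522494, 1.2689, -0.0344101)  len=0.0487
  (v3,v6,v7) [-++] → (0.522494, 1.2689, -0.0344101)–(1.12812, 1.2689, -0.64)  len=0.8565
  (v3,v7,v0) [-+-] → (1.12812, 1.2689, -0.64)–(1.35159, 1.2689, -0.416524)  len=0.3160
  (v0,v7,v4) [-++] → (1.35159, 1.2689, -0.416524)–(1.7681, 1.2689, 0)  len=0.5890
  (v5,v8,v9) [++-] → (-1.74648, 1.2689, 0.531263)–(-1.46183, 1.2689, 0.64)  len=0.3047
  (v5,v9,v6) [+-+] → (-1.46183, 1.2689, 0.64)–(-0.674534, 1.2689, 0.339294)  len=0.8428
  (v6,v9,v10) [+--] → (-0.674534, 1.2689, 0.339294)–(0.213798, 1.2689, 0)  len=0.9509
  (v6,v10,v7) [+-+] → (0.213798, 1.2689, 0)–(-0.444094, 1.2689, -0.251284)  len=0.7042
  (v7,v10,v11) [+--] → (-0.444094, 1.2689, -0.251284)–(-1.46183, 1.2689, -0.64)  len=1.0894
  (v7,v11,v4) [+-+] → (-1.46183, 1.2689, -0.64)–(-1.54094, 1.2689, -0.609781)  len=0.0847
  (v4,v11,v8) [+-+] → (-1.54094, 1.2689, -0.609781)–(-1.74648, 1.2689, -0.531263)  len=0.2200
  (v8,v12,v9) [+--] → (-2.1763, 1.2689, 0)–(-1.74648, 1.2689, 0.531263)  len=0.6834
  (v11,v15,v8) [--+] → (-2.11828, 1.2689, -0.071716)–(-1.74648, 1.2689, -0.531263)  len=0.5911
  (v8,v15,v12) [+--] → (-2.11828, 1.2689, -0.071716)–(-2.1763, 1.2689, 0)  len=0.0922

Chained into 2 loop(s):
  loop 1: 8 segments, perimeter = 3.6204
  loop 2: 10 segments, perimeter = 5.5635
Total perimeter = 9.184


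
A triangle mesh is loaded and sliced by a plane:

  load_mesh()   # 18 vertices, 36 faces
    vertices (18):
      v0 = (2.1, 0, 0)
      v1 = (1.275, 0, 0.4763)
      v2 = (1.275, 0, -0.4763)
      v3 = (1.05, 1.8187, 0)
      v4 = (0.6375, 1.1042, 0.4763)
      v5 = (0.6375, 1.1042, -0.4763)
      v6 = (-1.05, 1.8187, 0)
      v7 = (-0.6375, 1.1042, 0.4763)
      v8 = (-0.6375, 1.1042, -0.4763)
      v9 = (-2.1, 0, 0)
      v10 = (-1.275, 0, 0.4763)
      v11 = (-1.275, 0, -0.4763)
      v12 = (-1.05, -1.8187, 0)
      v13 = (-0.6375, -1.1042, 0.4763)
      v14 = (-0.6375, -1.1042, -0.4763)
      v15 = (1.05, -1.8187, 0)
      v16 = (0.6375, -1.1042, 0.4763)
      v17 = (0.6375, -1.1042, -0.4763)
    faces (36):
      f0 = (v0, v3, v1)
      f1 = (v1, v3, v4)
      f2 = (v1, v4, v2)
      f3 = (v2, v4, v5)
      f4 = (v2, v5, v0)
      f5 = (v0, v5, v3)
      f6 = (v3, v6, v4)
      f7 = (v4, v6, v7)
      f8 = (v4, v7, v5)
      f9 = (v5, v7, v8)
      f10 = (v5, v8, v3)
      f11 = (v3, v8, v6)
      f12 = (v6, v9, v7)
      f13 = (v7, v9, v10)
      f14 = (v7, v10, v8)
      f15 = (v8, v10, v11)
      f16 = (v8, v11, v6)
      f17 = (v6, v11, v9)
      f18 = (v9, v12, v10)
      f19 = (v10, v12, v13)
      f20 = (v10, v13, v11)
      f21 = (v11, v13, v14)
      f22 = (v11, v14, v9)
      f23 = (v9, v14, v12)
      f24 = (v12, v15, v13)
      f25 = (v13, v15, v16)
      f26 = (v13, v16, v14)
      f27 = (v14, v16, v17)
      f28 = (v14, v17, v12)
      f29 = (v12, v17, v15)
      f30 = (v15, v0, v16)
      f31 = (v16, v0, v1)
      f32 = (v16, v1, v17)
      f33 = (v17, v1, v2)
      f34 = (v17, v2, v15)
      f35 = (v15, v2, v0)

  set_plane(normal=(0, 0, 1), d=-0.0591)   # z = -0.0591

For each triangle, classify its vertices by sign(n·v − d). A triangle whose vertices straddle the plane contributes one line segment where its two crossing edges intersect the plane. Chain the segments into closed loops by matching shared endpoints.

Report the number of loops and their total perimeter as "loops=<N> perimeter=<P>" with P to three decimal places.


loops=2 perimeter=19.636

Straddling triangles (24 of 36):
  (v1,v4,v2) [++-] → (0.995801, 0.483595, -0.0591)–(1.275, 0, -0.0591)  len=0.5584
  (v2,v4,v5) [-+-] → (0.995801, 0.483595, -0.0591)–(0.6375, 1.1042, -0.0591)  len=0.7166
  (v2,v5,v0) [--+] → (1.91853, 0.137011, -0.0591)–(1.99763, 0, -0.0591)  len=0.1582
  (v0,v5,v3) [+-+] → (1.91853, 0.137011, -0.0591)–(0.998816, 1.73004, -0.0591)  len=1.8395
  (v4,v7,v5) [++-] → (0.0791019, 1.1042, -0.0591)–(0.6375, 1.1042, -0.0591)  len=0.5584
  (v5,v7,v8) [-+-] → (0.0791019, 1.1042, -0.0591)–(-0.6375, 1.1042, -0.0591)  len=0.7166
  (v5,v8,v3) [--+] → (0.840613, 1.73004, -0.0591)–(0.998816, 1.73004, -0.0591)  len=0.1582
  (v3,v8,v6) [+-+] → (0.840613, 1.73004, -0.0591)–(-0.998816, 1.73004, -0.0591)  len=1.8394
  (v7,v10,v8) [++-] → (-0.916699, 0.620605, -0.0591)–(-0.6375, 1.1042, -0.0591)  len=0.5584
  (v8,v10,v11) [-+-] → (-0.916699, 0.620605, -0.0591)–(-1.275, 0, -0.0591)  len=0.7166
  (v8,v11,v6) [--+] → (-1.07792, 1.59303, -0.0591)–(-0.998816, 1.73004, -0.0591)  len=0.1582
  (v6,v11,v9) [+-+] → (-1.07792, 1.59303, -0.0591)–(-1.99763, 0, -0.0591)  len=1.8395
  (v10,v13,v11) [++-] → (-0.995801, -0.483595, -0.0591)–(-1.275, 0, -0.0591)  len=0.5584
  (v11,v13,v14) [-+-] → (-0.995801, -0.483595, -0.0591)–(-0.6375, -1.1042, -0.0591)  len=0.7166
  (v11,v14,v9) [--+] → (-1.91853, -0.137011, -0.0591)–(-1.99763, 0, -0.0591)  len=0.1582
  (v9,v14,v12) [+-+] → (-1.91853, -0.137011, -0.0591)–(-0.998816, -1.73004, -0.0591)  len=1.8395
  (v13,v16,v14) [++-] → (-0.0791019, -1.1042, -0.0591)–(-0.6375, -1.1042, -0.0591)  len=0.5584
  (v14,v16,v17) [-+-] → (-0.0791019, -1.1042, -0.0591)–(0.6375, -1.1042, -0.0591)  len=0.7166
  (v14,v17,v12) [--+] → (-0.840613, -1.73004, -0.0591)–(-0.998816, -1.73004, -0.0591)  len=0.1582
  (v12,v17,v15) [+-+] → (-0.840613, -1.73004, -0.0591)–(0.998816, -1.73004, -0.0591)  len=1.8394
  (v16,v1,v17) [++-] → (0.916699, -0.620605, -0.0591)–(0.6375, -1.1042, -0.0591)  len=0.5584
  (v17,v1,v2) [-+-] → (0.916699, -0.620605, -0.0591)–(1.275, 0, -0.0591)  len=0.7166
  (v17,v2,v15) [--+] → (1.07792, -1.59303, -0.0591)–(0.998816, -1.73004, -0.0591)  len=0.1582
  (v15,v2,v0) [+-+] → (1.07792, -1.59303, -0.0591)–(1.99763, 0, -0.0591)  len=1.8395

Chained into 2 loop(s):
  loop 1: 12 segments, perimeter = 7.6501
  loop 2: 12 segments, perimeter = 11.9859
Total perimeter = 19.636


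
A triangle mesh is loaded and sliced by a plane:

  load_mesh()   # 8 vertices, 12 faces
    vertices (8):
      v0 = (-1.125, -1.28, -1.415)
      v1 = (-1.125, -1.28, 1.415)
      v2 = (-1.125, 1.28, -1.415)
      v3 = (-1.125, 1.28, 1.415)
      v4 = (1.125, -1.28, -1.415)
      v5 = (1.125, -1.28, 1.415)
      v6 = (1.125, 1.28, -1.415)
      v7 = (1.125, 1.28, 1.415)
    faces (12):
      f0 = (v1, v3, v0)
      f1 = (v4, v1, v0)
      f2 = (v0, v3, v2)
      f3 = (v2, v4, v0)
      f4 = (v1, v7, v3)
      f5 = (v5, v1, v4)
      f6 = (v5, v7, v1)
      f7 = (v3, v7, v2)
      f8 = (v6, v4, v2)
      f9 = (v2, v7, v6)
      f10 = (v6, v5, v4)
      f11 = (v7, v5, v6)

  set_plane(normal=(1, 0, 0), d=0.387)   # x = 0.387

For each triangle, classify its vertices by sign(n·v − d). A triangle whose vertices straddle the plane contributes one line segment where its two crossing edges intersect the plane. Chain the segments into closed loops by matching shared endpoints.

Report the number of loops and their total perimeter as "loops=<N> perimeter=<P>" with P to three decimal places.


Straddling triangles (8 of 12):
  (v4,v1,v0) [+--] → (0.387, -1.28, -0.48676)–(0.387, -1.28, -1.415)  len=0.9282
  (v2,v4,v0) [-+-] → (0.387, -0.44032, -1.415)–(0.387, -1.28, -1.415)  len=0.8397
  (v1,v7,v3) [-+-] → (0.387, 0.44032, 1.415)–(0.387, 1.28, 1.415)  len=0.8397
  (v5,v1,v4) [+-+] → (0.387, -1.28, 1.415)–(0.387, -1.28, -0.48676)  len=1.9018
  (v5,v7,v1) [++-] → (0.387, 0.44032, 1.415)–(0.387, -1.28, 1.415)  len=1.7203
  (v3,v7,v2) [-+-] → (0.387, 1.28, 1.415)–(0.387, 1.28, 0.48676)  len=0.9282
  (v6,v4,v2) [++-] → (0.387, -0.44032, -1.415)–(0.387, 1.28, -1.415)  len=1.7203
  (v2,v7,v6) [-++] → (0.387, 1.28, 0.48676)–(0.387, 1.28, -1.415)  len=1.9018

Chained into 1 loop(s):
  loop 1: 8 segments, perimeter = 10.7800
Total perimeter = 10.780

loops=1 perimeter=10.780


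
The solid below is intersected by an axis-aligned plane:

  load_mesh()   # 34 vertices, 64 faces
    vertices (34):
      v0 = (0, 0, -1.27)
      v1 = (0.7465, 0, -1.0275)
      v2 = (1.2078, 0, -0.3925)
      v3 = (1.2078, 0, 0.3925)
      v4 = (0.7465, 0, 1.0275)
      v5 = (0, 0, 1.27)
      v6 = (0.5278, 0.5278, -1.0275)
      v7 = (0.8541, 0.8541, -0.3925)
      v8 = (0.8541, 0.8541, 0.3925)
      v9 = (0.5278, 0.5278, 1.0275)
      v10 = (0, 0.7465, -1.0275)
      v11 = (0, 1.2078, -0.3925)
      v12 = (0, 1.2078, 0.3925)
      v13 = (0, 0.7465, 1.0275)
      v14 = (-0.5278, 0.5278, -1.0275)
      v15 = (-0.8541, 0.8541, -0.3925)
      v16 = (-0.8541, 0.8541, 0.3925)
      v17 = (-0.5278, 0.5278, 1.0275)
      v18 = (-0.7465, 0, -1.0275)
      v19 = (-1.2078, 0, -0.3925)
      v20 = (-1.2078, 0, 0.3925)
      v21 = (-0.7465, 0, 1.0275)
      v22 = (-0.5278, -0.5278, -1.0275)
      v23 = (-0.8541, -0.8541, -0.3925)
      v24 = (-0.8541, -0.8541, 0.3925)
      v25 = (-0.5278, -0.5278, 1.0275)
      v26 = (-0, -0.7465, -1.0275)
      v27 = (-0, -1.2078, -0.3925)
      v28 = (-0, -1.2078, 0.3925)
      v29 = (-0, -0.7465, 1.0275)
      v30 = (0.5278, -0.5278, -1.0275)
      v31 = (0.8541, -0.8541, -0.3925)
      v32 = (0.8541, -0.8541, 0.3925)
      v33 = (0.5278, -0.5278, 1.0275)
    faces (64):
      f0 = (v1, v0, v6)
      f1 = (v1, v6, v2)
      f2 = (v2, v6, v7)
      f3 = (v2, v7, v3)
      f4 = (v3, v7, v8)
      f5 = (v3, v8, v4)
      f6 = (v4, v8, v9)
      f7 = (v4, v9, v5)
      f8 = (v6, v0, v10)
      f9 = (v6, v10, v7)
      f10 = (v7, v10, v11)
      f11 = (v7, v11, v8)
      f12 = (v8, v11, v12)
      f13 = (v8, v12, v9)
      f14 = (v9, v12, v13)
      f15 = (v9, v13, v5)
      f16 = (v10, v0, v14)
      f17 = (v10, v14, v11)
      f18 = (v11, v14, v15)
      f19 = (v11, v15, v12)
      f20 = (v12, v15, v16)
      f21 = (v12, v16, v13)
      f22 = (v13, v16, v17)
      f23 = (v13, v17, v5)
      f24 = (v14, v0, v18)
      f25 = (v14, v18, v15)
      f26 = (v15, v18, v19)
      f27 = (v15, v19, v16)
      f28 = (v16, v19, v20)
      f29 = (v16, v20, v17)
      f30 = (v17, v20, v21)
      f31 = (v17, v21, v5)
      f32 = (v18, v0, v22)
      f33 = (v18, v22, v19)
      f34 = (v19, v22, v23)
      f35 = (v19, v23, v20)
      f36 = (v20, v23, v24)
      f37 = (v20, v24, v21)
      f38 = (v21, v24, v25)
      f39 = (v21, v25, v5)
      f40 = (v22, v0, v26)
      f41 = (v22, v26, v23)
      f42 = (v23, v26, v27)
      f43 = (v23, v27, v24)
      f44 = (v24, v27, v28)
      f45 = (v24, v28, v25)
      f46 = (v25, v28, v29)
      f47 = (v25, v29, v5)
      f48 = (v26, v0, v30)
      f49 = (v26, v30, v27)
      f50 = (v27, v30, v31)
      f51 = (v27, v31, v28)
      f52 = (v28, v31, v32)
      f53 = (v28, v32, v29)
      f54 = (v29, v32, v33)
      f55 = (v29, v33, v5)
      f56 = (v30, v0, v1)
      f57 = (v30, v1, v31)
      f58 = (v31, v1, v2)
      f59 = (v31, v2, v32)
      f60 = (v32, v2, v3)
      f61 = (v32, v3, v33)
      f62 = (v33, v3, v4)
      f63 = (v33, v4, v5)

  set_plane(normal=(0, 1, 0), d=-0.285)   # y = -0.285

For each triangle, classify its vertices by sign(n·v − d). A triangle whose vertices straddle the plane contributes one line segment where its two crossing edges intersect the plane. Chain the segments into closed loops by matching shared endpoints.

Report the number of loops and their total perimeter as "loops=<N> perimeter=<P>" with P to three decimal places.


loops=1 perimeter=7.304

Straddling triangles (20 of 64):
  (v18,v0,v22) [++-] → (-0.285, -0.285, -1.13906)–(-0.628407, -0.285, -1.0275)  len=0.3611
  (v18,v22,v19) [+-+] → (-0.628407, -0.285, -1.0275)–(-0.840615, -0.285, -0.735386)  len=0.3611
  (v19,v22,v23) [+--] → (-0.840615, -0.285, -0.735386)–(-1.08978, -0.285, -0.3925)  len=0.4239
  (v19,v23,v20) [+-+] → (-1.08978, -0.285, -0.3925)–(-1.08978, -0.285, 0.130558)  len=0.5231
  (v20,v23,v24) [+--] → (-1.08978, -0.285, 0.130558)–(-1.08978, -0.285, 0.3925)  len=0.2619
  (v20,v24,v21) [+-+] → (-1.08978, -0.285, 0.3925)–(-0.782404, -0.285, 0.81561)  len=0.5230
  (v21,v24,v25) [+--] → (-0.782404, -0.285, 0.81561)–(-0.628407, -0.285, 1.0275)  len=0.2619
  (v21,v25,v5) [+-+] → (-0.628407, -0.285, 1.0275)–(-0.285, -0.285, 1.13906)  len=0.3611
  (v22,v0,v26) [-+-] → (-0.285, -0.285, -1.13906)–(0, -0.285, -1.17742)  len=0.2876
  (v25,v29,v5) [--+] → (0, -0.285, 1.17742)–(-0.285, -0.285, 1.13906)  len=0.2876
  (v26,v0,v30) [-+-] → (0, -0.285, -1.17742)–(0.285, -0.285, -1.13906)  len=0.2876
  (v29,v33,v5) [--+] → (0.285, -0.285, 1.13906)–(0, -0.285, 1.17742)  len=0.2876
  (v30,v0,v1) [-++] → (0.285, -0.285, -1.13906)–(0.628407, -0.285, -1.0275)  len=0.3611
  (v30,v1,v31) [-+-] → (0.628407, -0.285, -1.0275)–(0.782404, -0.285, -0.81561)  len=0.2619
  (v31,v1,v2) [-++] → (0.782404, -0.285, -0.81561)–(1.08978, -0.285, -0.3925)  len=0.5230
  (v31,v2,v32) [-+-] → (1.08978, -0.285, -0.3925)–(1.08978, -0.285, -0.130558)  len=0.2619
  (v32,v2,v3) [-++] → (1.08978, -0.285, -0.130558)–(1.08978, -0.285, 0.3925)  len=0.5231
  (v32,v3,v33) [-+-] → (1.08978, -0.285, 0.3925)–(0.840615, -0.285, 0.735386)  len=0.4239
  (v33,v3,v4) [-++] → (0.840615, -0.285, 0.735386)–(0.628407, -0.285, 1.0275)  len=0.3611
  (v33,v4,v5) [-++] → (0.628407, -0.285, 1.0275)–(0.285, -0.285, 1.13906)  len=0.3611

Chained into 1 loop(s):
  loop 1: 20 segments, perimeter = 7.3042
Total perimeter = 7.304


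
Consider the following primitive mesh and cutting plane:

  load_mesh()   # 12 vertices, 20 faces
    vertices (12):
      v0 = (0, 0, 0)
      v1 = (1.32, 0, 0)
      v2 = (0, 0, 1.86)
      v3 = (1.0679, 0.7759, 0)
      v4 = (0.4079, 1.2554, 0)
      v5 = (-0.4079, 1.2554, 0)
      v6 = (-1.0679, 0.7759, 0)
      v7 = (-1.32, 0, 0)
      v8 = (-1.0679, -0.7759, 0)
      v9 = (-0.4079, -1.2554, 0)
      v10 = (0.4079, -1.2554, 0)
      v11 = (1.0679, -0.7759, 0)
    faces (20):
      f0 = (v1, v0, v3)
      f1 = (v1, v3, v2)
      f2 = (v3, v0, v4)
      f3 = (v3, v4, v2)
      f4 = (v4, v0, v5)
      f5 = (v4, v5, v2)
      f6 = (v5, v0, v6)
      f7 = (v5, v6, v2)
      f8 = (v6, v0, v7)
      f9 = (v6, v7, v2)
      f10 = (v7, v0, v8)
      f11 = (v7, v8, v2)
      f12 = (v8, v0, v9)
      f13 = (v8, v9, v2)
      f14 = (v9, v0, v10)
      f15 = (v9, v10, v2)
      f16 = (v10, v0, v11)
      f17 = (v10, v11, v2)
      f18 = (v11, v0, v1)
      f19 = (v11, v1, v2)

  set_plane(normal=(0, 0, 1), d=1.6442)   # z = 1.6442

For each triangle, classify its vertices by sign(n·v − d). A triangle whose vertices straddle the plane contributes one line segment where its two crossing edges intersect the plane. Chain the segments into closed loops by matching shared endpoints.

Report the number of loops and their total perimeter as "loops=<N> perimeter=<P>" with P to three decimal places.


loops=1 perimeter=0.947

Straddling triangles (10 of 20):
  (v1,v3,v2) [--+] → (0.123899, 0.0900211, 1.6442)–(0.153148, 0, 1.6442)  len=0.0947
  (v3,v4,v2) [--+] → (0.0473252, 0.145653, 1.6442)–(0.123899, 0.0900211, 1.6442)  len=0.0946
  (v4,v5,v2) [--+] → (-0.0473252, 0.145653, 1.6442)–(0.0473252, 0.145653, 1.6442)  len=0.0947
  (v5,v6,v2) [--+] → (-0.123899, 0.0900211, 1.6442)–(-0.0473252, 0.145653, 1.6442)  len=0.0946
  (v6,v7,v2) [--+] → (-0.153148, 0, 1.6442)–(-0.123899, 0.0900211, 1.6442)  len=0.0947
  (v7,v8,v2) [--+] → (-0.123899, -0.0900211, 1.6442)–(-0.153148, 0, 1.6442)  len=0.0947
  (v8,v9,v2) [--+] → (-0.0473252, -0.145653, 1.6442)–(-0.123899, -0.0900211, 1.6442)  len=0.0946
  (v9,v10,v2) [--+] → (0.0473252, -0.145653, 1.6442)–(-0.0473252, -0.145653, 1.6442)  len=0.0947
  (v10,v11,v2) [--+] → (0.123899, -0.0900211, 1.6442)–(0.0473252, -0.145653, 1.6442)  len=0.0946
  (v11,v1,v2) [--+] → (0.153148, 0, 1.6442)–(0.123899, -0.0900211, 1.6442)  len=0.0947

Chained into 1 loop(s):
  loop 1: 10 segments, perimeter = 0.9465
Total perimeter = 0.947
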